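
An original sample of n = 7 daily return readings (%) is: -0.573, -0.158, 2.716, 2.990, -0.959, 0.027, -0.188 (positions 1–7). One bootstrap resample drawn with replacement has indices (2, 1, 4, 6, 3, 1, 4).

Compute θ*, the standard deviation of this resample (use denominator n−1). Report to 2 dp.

θ* = 1.74

Resample values: -0.158, -0.573, 2.990, 0.027, 2.716, -0.573, 2.990.
Mean = 1.0599; sum of squared deviations = 18.0761
s² = 18.0761 / 6 = 3.0127
s = √3.0127 = 1.74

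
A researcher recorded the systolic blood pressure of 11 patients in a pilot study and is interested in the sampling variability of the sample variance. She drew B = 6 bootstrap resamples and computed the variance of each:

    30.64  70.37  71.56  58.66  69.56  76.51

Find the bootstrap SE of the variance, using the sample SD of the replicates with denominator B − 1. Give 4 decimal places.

SE* = 16.8468

Bootstrap SE is the standard deviation of the 6 replicate variances.
Mean of replicates: (30.64 + 70.37 + 71.56 + 58.66 + 69.56 + 76.51) / 6 = 377.30000 / 6 = 62.88333
Sum of squared deviations: (−32.24333)² + (+7.48667)² + (+8.67667)² + (−4.22333)² + (+6.67667)² + (+13.62667)² = 1419.06773
Variance = 1419.06773 / 5 = 283.81355
SE* = √283.81355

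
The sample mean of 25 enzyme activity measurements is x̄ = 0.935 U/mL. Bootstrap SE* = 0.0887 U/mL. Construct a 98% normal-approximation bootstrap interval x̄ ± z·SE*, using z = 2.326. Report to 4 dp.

Margin = 2.326 × 0.0887 = 0.20632
Interval: 0.935 ± 0.20632

(0.7287, 1.1413)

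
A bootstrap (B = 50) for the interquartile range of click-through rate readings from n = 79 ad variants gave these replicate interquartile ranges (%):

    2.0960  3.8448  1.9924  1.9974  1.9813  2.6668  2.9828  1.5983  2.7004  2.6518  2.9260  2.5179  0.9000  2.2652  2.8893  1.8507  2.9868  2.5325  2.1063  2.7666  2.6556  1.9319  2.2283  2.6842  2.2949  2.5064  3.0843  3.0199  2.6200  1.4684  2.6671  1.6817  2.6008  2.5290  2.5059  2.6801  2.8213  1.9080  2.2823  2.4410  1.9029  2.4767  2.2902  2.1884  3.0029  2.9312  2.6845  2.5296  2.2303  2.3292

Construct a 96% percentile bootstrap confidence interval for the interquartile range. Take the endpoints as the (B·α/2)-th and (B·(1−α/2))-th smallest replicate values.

Sorted replicates: 0.9000, 1.4684, 1.5983, 1.6817, 1.8507, 1.9029, 1.9080, 1.9319, 1.9813, 1.9924, 1.9974, 2.0960, 2.1063, 2.1884, 2.2283, 2.2303, 2.2652, 2.2823, 2.2902, 2.2949, 2.3292, 2.4410, 2.4767, 2.5059, 2.5064, 2.5179, 2.5290, 2.5296, 2.5325, 2.6008, 2.6200, 2.6518, 2.6556, 2.6668, 2.6671, 2.6801, 2.6842, 2.6845, 2.7004, 2.7666, 2.8213, 2.8893, 2.9260, 2.9312, 2.9828, 2.9868, 3.0029, 3.0199, 3.0843, 3.8448
α = 0.04; lower rank = 50 × 0.020 = 1; upper rank = 50 × 0.980 = 49.
The 1st smallest replicate is 0.9000; the 49th is 3.0843.

(0.9000, 3.0843)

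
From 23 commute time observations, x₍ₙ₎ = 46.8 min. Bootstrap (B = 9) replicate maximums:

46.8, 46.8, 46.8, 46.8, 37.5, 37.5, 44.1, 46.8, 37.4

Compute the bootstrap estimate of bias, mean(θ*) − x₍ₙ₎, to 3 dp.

mean(θ*) = (46.8 + 46.8 + 46.8 + 46.8 + 37.5 + 37.5 + 44.1 + 46.8 + 37.4) / 9 = 43.3889
bias = 43.3889 − 46.8

bias = −3.411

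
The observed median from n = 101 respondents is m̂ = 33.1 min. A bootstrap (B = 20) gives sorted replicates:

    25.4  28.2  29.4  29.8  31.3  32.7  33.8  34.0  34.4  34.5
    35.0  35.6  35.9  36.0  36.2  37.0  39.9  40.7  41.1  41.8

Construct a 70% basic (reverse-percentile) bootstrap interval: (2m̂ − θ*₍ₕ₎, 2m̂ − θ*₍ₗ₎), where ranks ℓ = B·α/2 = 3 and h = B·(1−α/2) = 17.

Percentile endpoints at ranks 3 and 17: θ*₍3₎ = 29.4, θ*₍17₎ = 39.9.
Basic interval reflects these around m̂:
  lower = 2 × 33.1 − 39.9 = 26.3
  upper = 2 × 33.1 − 29.4 = 36.8

(26.3, 36.8)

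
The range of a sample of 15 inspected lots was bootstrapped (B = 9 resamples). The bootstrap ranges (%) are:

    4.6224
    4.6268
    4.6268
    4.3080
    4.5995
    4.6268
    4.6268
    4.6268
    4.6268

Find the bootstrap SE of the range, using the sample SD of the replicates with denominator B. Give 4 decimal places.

Bootstrap SE is the standard deviation of the 9 replicate ranges.
Mean of replicates: (4.6224 + 4.6268 + 4.6268 + 4.3080 + 4.5995 + 4.6268 + 4.6268 + 4.6268 + 4.6268) / 9 = 41.29070 / 9 = 4.58786
Sum of squared deviations: (+0.03454)² + (+0.03894)² + (+0.03894)² + (−0.27986)² + (+0.01164)² + (+0.03894)² + (+0.03894)² + (+0.03894)² + (+0.03894)² = 0.08875
Variance = 0.08875 / 9 = 0.00986
SE* = √0.00986

SE* = 0.0993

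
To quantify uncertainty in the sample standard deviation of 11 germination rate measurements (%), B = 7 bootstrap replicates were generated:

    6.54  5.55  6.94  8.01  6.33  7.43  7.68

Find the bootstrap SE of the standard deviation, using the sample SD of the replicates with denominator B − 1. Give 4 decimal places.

SE* = 0.8559

Bootstrap SE is the standard deviation of the 7 replicate standard deviations.
Mean of replicates: (6.54 + 5.55 + 6.94 + 8.01 + 6.33 + 7.43 + 7.68) / 7 = 48.48000 / 7 = 6.92571
Sum of squared deviations: (−0.38571)² + (−1.37571)² + (+0.01429)² + (+1.08429)² + (−0.59571)² + (+0.50429)² + (+0.75429)² = 4.39537
Variance = 4.39537 / 6 = 0.73256
SE* = √0.73256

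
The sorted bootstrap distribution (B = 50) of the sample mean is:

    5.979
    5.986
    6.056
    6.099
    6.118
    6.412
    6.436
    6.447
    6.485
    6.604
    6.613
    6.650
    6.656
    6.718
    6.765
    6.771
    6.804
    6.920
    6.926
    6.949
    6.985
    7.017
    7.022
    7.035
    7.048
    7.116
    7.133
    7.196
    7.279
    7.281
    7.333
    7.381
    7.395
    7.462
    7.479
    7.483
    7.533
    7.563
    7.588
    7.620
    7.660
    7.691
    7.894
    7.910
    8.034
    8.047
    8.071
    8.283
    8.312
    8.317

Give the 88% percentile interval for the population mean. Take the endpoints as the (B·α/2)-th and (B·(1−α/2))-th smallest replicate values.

α = 0.12; lower rank = 50 × 0.060 = 3; upper rank = 50 × 0.940 = 47.
The 3rd smallest replicate is 6.056; the 47th is 8.071.

(6.056, 8.071)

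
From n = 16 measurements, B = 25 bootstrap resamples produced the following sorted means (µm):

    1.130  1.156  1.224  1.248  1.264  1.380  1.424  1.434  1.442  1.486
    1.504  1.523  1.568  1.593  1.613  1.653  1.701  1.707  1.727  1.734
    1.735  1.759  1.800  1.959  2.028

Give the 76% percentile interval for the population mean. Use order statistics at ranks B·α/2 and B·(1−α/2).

α = 0.24; lower rank = 25 × 0.120 = 3; upper rank = 25 × 0.880 = 22.
The 3rd smallest replicate is 1.224; the 22nd is 1.759.

(1.224, 1.759)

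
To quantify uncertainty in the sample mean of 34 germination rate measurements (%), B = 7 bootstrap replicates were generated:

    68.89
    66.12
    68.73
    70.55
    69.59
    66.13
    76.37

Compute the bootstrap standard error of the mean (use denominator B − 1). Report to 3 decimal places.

SE* = 3.465

Bootstrap SE is the standard deviation of the 7 replicate means.
Mean of replicates: (68.89 + 66.12 + 68.73 + 70.55 + 69.59 + 66.13 + 76.37) / 7 = 486.3800 / 7 = 69.4829
Sum of squared deviations: (−0.5929)² + (−3.3629)² + (−0.7529)² + (+1.0671)² + (+0.1071)² + (−3.3529)² + (+6.8871)² = 72.0517
Variance = 72.0517 / 6 = 12.0086
SE* = √12.0086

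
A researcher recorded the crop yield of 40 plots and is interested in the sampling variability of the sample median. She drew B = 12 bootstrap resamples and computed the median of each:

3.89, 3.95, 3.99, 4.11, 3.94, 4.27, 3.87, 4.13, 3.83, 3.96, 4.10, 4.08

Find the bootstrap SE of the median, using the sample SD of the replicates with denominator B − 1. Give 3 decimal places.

Bootstrap SE is the standard deviation of the 12 replicate medians.
Mean of replicates: (3.89 + 3.95 + 3.99 + 4.11 + 3.94 + 4.27 + 3.87 + 4.13 + 3.83 + 3.96 + 4.10 + 4.08) / 12 = 48.1200 / 12 = 4.0100
Sum of squared deviations: (−0.1200)² + (−0.0600)² + (−0.0200)² + (+0.1000)² + (−0.0700)² + (+0.2600)² + (−0.1400)² + (+0.1200)² + (−0.1800)² + (−0.0500)² + (+0.0900)² + (+0.0700)² = 0.1828
Variance = 0.1828 / 11 = 0.0166
SE* = √0.0166

SE* = 0.129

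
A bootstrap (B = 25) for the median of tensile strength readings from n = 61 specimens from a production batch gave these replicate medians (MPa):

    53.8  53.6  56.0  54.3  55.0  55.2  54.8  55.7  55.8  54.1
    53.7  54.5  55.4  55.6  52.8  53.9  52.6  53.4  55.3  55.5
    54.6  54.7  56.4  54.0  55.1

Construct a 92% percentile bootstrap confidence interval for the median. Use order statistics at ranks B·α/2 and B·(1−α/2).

(52.6, 56.0)

Sorted replicates: 52.6, 52.8, 53.4, 53.6, 53.7, 53.8, 53.9, 54.0, 54.1, 54.3, 54.5, 54.6, 54.7, 54.8, 55.0, 55.1, 55.2, 55.3, 55.4, 55.5, 55.6, 55.7, 55.8, 56.0, 56.4
α = 0.08; lower rank = 25 × 0.040 = 1; upper rank = 25 × 0.960 = 24.
The 1st smallest replicate is 52.6; the 24th is 56.0.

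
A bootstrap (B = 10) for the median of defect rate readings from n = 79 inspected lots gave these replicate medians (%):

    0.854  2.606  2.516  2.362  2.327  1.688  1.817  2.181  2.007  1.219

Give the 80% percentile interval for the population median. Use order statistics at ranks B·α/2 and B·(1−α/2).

(0.854, 2.516)

Sorted replicates: 0.854, 1.219, 1.688, 1.817, 2.007, 2.181, 2.327, 2.362, 2.516, 2.606
α = 0.20; lower rank = 10 × 0.100 = 1; upper rank = 10 × 0.900 = 9.
The 1st smallest replicate is 0.854; the 9th is 2.516.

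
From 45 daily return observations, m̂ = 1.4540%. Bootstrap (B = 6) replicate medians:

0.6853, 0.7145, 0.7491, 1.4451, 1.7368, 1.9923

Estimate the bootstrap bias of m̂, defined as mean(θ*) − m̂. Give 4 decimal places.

mean(θ*) = (0.6853 + 0.7145 + 0.7491 + 1.4451 + 1.7368 + 1.9923) / 6 = 1.22052
bias = 1.22052 − 1.4540

bias = −0.2335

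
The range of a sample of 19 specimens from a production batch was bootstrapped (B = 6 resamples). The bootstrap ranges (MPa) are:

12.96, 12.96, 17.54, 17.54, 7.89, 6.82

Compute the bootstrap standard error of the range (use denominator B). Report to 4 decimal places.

Bootstrap SE is the standard deviation of the 6 replicate ranges.
Mean of replicates: (12.96 + 12.96 + 17.54 + 17.54 + 7.89 + 6.82) / 6 = 75.71000 / 6 = 12.61833
Sum of squared deviations: (+0.34167)² + (+0.34167)² + (+4.92167)² + (+4.92167)² + (−4.72833)² + (−5.79833)² = 104.65688
Variance = 104.65688 / 6 = 17.44281
SE* = √17.44281

SE* = 4.1765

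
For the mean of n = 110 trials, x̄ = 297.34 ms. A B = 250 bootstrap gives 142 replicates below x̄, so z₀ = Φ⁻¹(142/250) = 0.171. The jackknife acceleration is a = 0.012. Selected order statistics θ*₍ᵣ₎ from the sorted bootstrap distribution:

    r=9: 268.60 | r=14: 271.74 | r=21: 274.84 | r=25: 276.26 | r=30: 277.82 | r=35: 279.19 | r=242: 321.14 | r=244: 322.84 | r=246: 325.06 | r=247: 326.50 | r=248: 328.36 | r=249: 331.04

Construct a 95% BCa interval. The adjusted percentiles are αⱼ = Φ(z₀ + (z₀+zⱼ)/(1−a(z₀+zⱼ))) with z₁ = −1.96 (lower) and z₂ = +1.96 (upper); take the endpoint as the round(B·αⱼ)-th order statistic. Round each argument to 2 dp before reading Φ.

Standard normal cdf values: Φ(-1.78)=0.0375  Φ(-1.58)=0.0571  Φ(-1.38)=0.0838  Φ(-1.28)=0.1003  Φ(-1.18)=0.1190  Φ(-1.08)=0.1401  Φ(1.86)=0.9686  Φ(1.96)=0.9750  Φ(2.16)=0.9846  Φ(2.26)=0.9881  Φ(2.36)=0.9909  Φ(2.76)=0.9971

Lower: z₀ + z₁ = 0.171 + (-1.960) = -1.789; 1 − a(z₀+z₁) = 1 − (0.012)(-1.789) = 1.0215; argument = 0.171 + (-1.789)/1.0215 = -1.5804 → -1.58.
α₁ = Φ(-1.58) = 0.0571; rank = round(250 × 0.0571) = 14; θ*₍14₎ = 271.74.
Upper: z₀ + z₂ = 2.131; 1 − a(z₀+z₂) = 0.9744; argument = 2.3579 → 2.36; α₂ = 0.9909; rank = 248; θ*₍248₎ = 328.36.

(271.74, 328.36)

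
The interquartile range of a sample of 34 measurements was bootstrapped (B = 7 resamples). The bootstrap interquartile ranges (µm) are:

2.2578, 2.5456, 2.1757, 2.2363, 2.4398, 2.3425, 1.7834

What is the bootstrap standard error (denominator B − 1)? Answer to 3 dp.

SE* = 0.243

Bootstrap SE is the standard deviation of the 7 replicate interquartile ranges.
Mean of replicates: (2.2578 + 2.5456 + 2.1757 + 2.2363 + 2.4398 + 2.3425 + 1.7834) / 7 = 15.78110 / 7 = 2.25444
Sum of squared deviations: (+0.00336)² + (+0.29116)² + (−0.07874)² + (−0.01814)² + (+0.18536)² + (+0.08806)² + (−0.47104)² = 0.35531
Variance = 0.35531 / 6 = 0.05922
SE* = √0.05922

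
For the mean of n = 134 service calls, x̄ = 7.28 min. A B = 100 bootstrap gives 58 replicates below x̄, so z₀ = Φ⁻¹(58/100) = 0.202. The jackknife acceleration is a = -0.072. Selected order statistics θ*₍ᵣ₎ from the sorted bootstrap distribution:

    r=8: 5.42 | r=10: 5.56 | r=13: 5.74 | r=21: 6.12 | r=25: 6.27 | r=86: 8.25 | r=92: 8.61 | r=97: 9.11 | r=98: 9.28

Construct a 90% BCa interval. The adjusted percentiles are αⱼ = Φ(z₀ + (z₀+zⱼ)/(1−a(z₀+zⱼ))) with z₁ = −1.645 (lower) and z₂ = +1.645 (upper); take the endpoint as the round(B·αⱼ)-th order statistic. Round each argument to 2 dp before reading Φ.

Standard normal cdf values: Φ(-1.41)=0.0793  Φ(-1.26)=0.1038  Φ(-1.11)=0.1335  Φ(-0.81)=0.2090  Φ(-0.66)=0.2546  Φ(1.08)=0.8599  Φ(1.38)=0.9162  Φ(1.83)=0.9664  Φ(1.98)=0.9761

(5.42, 9.11)

Lower: z₀ + z₁ = 0.202 + (-1.645) = -1.443; 1 − a(z₀+z₁) = 1 − (-0.072)(-1.443) = 0.8961; argument = 0.202 + (-1.443)/0.8961 = -1.4083 → -1.41.
α₁ = Φ(-1.41) = 0.0793; rank = round(100 × 0.0793) = 8; θ*₍8₎ = 5.42.
Upper: z₀ + z₂ = 1.847; 1 − a(z₀+z₂) = 1.1330; argument = 1.8322 → 1.83; α₂ = 0.9664; rank = 97; θ*₍97₎ = 9.11.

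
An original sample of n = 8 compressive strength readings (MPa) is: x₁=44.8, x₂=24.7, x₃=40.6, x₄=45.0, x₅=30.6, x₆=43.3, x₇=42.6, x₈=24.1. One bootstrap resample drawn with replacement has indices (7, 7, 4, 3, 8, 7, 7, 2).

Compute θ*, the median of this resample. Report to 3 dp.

Resample values: 42.6, 42.6, 45.0, 40.6, 24.1, 42.6, 42.6, 24.7.
Sorted: 24.1, 24.7, 40.6, 42.6, 42.6, 42.6, 42.6, 45.0
Median = average of the two middle values = 42.600

θ* = 42.600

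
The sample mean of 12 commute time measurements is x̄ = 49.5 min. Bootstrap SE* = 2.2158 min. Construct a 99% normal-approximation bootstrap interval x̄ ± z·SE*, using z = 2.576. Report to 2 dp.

(43.79, 55.21)

Margin = 2.576 × 2.2158 = 5.708
Interval: 49.5 ± 5.708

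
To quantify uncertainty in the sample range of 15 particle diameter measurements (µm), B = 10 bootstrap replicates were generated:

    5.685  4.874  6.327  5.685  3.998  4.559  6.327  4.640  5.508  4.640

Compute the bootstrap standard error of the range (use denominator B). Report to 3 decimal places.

SE* = 0.754

Bootstrap SE is the standard deviation of the 10 replicate ranges.
Mean of replicates: (5.685 + 4.874 + 6.327 + 5.685 + 3.998 + 4.559 + 6.327 + 4.640 + 5.508 + 4.640) / 10 = 52.2430 / 10 = 5.2243
Sum of squared deviations: (+0.4607)² + (−0.3503)² + (+1.1027)² + (+0.4607)² + (−1.2263)² + (−0.6653)² + (+1.1027)² + (−0.5843)² + (+0.2837)² + (−0.5843)² = 5.6888
Variance = 5.6888 / 10 = 0.5689
SE* = √0.5689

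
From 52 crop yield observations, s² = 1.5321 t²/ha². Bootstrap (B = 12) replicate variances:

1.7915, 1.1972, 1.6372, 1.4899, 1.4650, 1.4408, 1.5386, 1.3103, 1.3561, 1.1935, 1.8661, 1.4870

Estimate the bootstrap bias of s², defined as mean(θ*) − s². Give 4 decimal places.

bias = −0.0510

mean(θ*) = (1.7915 + 1.1972 + 1.6372 + 1.4899 + 1.4650 + 1.4408 + 1.5386 + 1.3103 + 1.3561 + 1.1935 + 1.8661 + 1.4870) / 12 = 1.48110
bias = 1.48110 − 1.5321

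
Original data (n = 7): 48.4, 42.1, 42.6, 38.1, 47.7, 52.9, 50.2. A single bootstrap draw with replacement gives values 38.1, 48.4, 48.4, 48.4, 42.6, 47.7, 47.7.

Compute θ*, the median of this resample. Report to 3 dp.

Sorted: 38.1, 42.6, 47.7, 47.7, 48.4, 48.4, 48.4
Median = middle value = 47.700

θ* = 47.700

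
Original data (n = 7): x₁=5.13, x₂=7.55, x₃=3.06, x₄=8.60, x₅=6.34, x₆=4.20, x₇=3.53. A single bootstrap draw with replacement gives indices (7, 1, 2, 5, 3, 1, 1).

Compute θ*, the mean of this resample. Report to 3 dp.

θ* = 5.124

Resample values: 3.53, 5.13, 7.55, 6.34, 3.06, 5.13, 5.13.
Mean = (3.53 + 5.13 + 7.55 + 6.34 + 3.06 + 5.13 + 5.13) / 7 = 35.870 / 7 = 5.124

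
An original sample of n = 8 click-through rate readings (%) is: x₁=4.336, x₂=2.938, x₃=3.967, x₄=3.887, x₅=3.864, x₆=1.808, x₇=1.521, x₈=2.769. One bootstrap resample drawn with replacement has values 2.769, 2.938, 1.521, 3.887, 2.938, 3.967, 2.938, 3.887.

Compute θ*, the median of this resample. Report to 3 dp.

Sorted: 1.521, 2.769, 2.938, 2.938, 2.938, 3.887, 3.887, 3.967
Median = average of the two middle values = 2.938

θ* = 2.938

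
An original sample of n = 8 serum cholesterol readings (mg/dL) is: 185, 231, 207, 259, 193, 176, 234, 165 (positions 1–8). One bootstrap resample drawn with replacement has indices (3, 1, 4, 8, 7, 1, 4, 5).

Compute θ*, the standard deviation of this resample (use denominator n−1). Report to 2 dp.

Resample values: 207, 185, 259, 165, 234, 185, 259, 193.
Mean = 210.8750; sum of squared deviations = 8944.8750
s² = 8944.8750 / 7 = 1277.8393
s = √1277.8393 = 35.75

θ* = 35.75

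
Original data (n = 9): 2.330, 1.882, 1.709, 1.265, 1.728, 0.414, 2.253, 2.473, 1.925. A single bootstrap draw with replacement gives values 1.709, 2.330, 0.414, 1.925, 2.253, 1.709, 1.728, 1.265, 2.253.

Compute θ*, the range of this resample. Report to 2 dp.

θ* = 1.92

Range = 2.330 − 0.414 = 1.92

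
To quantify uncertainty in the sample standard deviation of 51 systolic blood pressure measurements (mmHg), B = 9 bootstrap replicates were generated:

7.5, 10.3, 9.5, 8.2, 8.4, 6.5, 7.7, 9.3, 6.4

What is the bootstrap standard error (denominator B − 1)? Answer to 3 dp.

SE* = 1.333

Bootstrap SE is the standard deviation of the 9 replicate standard deviations.
Mean of replicates: (7.5 + 10.3 + 9.5 + 8.2 + 8.4 + 6.5 + 7.7 + 9.3 + 6.4) / 9 = 73.8000 / 9 = 8.2000
Sum of squared deviations: (−0.7000)² + (+2.1000)² + (+1.3000)² + (+0.0000)² + (+0.2000)² + (−1.7000)² + (−0.5000)² + (+1.1000)² + (−1.8000)² = 14.2200
Variance = 14.2200 / 8 = 1.7775
SE* = √1.7775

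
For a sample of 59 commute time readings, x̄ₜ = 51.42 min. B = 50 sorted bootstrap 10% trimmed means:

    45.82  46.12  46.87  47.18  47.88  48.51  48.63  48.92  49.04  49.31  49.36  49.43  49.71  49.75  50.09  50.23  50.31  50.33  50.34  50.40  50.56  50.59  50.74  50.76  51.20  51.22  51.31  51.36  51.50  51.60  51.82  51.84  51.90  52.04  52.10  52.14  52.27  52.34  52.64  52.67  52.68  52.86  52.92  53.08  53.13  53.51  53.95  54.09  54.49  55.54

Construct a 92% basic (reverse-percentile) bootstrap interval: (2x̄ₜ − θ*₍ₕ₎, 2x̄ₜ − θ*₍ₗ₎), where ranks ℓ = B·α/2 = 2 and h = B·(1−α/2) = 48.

(48.75, 56.72)

Percentile endpoints at ranks 2 and 48: θ*₍2₎ = 46.12, θ*₍48₎ = 54.09.
Basic interval reflects these around x̄ₜ:
  lower = 2 × 51.42 − 54.09 = 48.75
  upper = 2 × 51.42 − 46.12 = 56.72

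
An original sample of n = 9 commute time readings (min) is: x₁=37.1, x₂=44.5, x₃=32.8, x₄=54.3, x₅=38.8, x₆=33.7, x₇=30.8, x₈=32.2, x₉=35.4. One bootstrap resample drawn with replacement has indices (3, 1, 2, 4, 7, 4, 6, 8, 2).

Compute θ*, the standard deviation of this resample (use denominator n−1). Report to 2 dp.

θ* = 9.31

Resample values: 32.8, 37.1, 44.5, 54.3, 30.8, 54.3, 33.7, 32.2, 44.5.
Mean = 40.4667; sum of squared deviations = 692.9400
s² = 692.9400 / 8 = 86.6175
s = √86.6175 = 9.31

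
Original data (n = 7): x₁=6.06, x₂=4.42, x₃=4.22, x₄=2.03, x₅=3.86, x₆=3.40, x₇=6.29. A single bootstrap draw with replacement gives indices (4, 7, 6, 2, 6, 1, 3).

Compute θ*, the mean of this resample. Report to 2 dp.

θ* = 4.26

Resample values: 2.03, 6.29, 3.40, 4.42, 3.40, 6.06, 4.22.
Mean = (2.03 + 6.29 + 3.40 + 4.42 + 3.40 + 6.06 + 4.22) / 7 = 29.820 / 7 = 4.26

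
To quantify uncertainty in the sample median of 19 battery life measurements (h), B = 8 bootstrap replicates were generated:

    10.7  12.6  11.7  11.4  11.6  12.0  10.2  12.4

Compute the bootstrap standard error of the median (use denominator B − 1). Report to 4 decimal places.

SE* = 0.8120

Bootstrap SE is the standard deviation of the 8 replicate medians.
Mean of replicates: (10.7 + 12.6 + 11.7 + 11.4 + 11.6 + 12.0 + 10.2 + 12.4) / 8 = 92.60000 / 8 = 11.57500
Sum of squared deviations: (−0.87500)² + (+1.02500)² + (+0.12500)² + (−0.17500)² + (+0.02500)² + (+0.42500)² + (−1.37500)² + (+0.82500)² = 4.61500
Variance = 4.61500 / 7 = 0.65929
SE* = √0.65929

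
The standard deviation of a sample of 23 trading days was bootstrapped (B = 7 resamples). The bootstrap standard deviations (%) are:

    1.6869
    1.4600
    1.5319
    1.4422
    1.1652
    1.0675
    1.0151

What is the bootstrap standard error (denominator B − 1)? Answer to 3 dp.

Bootstrap SE is the standard deviation of the 7 replicate standard deviations.
Mean of replicates: (1.6869 + 1.4600 + 1.5319 + 1.4422 + 1.1652 + 1.0675 + 1.0151) / 7 = 9.36880 / 7 = 1.33840
Sum of squared deviations: (+0.34850)² + (+0.12160)² + (+0.19350)² + (+0.10380)² + (−0.17320)² + (−0.27090)² + (−0.32330)² = 0.39236
Variance = 0.39236 / 6 = 0.06539
SE* = √0.06539

SE* = 0.256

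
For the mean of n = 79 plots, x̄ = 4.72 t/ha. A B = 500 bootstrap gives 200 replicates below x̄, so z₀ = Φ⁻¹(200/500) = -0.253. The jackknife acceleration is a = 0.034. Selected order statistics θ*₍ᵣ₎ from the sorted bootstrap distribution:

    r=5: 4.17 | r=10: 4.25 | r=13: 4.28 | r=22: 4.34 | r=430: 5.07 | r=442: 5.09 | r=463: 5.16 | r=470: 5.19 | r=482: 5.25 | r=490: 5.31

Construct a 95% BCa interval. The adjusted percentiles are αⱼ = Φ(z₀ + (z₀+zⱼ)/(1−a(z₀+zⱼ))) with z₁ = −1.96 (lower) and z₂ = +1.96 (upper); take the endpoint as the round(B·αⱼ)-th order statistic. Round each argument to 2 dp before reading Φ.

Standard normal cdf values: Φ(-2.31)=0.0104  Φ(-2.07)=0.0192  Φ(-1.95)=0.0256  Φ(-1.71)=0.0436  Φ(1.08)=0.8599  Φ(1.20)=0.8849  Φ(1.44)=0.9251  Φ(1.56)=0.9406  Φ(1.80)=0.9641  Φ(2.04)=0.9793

Lower: z₀ + z₁ = -0.253 + (-1.960) = -2.213; 1 − a(z₀+z₁) = 1 − (0.034)(-2.213) = 1.0752; argument = -0.253 + (-2.213)/1.0752 = -2.3111 → -2.31.
α₁ = Φ(-2.31) = 0.0104; rank = round(500 × 0.0104) = 5; θ*₍5₎ = 4.17.
Upper: z₀ + z₂ = 1.707; 1 − a(z₀+z₂) = 0.9420; argument = 1.5592 → 1.56; α₂ = 0.9406; rank = 470; θ*₍470₎ = 5.19.

(4.17, 5.19)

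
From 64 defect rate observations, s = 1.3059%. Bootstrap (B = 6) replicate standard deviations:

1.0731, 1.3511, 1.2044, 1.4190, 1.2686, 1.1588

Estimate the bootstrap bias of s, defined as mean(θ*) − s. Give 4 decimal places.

bias = −0.0601

mean(θ*) = (1.0731 + 1.3511 + 1.2044 + 1.4190 + 1.2686 + 1.1588) / 6 = 1.24583
bias = 1.24583 − 1.3059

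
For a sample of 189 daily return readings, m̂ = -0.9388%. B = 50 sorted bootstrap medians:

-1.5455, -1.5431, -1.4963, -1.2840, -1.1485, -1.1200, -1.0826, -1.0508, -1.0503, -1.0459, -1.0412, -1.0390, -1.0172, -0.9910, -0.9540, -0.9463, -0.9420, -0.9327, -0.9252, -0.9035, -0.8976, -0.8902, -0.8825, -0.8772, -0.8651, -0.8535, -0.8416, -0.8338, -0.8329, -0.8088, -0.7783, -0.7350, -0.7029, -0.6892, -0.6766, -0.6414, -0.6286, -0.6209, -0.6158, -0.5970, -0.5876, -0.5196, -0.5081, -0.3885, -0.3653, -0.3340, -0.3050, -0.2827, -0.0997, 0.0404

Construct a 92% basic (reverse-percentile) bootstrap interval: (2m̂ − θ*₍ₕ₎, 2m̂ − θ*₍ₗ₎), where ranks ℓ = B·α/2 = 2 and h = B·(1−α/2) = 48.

Percentile endpoints at ranks 2 and 48: θ*₍2₎ = -1.5431, θ*₍48₎ = -0.2827.
Basic interval reflects these around m̂:
  lower = 2 × -0.9388 − -0.2827 = -1.5949
  upper = 2 × -0.9388 − -1.5431 = -0.3345

(-1.5949, -0.3345)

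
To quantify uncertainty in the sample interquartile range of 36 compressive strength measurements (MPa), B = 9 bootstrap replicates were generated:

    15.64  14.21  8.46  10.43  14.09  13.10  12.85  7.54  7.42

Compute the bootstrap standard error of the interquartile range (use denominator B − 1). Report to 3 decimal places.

Bootstrap SE is the standard deviation of the 9 replicate interquartile ranges.
Mean of replicates: (15.64 + 14.21 + 8.46 + 10.43 + 14.09 + 13.10 + 12.85 + 7.54 + 7.42) / 9 = 103.7400 / 9 = 11.5267
Sum of squared deviations: (+4.1133)² + (+2.6833)² + (−3.0667)² + (−1.0967)² + (+2.5633)² + (+1.5733)² + (+1.3233)² + (−3.9867)² + (−4.1067)² = 78.2824
Variance = 78.2824 / 8 = 9.7853
SE* = √9.7853

SE* = 3.128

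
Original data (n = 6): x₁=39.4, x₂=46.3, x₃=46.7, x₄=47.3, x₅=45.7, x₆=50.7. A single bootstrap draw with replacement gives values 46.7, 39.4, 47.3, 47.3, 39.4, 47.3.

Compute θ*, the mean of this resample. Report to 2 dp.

Mean = (46.7 + 39.4 + 47.3 + 47.3 + 39.4 + 47.3) / 6 = 267.40 / 6 = 44.57

θ* = 44.57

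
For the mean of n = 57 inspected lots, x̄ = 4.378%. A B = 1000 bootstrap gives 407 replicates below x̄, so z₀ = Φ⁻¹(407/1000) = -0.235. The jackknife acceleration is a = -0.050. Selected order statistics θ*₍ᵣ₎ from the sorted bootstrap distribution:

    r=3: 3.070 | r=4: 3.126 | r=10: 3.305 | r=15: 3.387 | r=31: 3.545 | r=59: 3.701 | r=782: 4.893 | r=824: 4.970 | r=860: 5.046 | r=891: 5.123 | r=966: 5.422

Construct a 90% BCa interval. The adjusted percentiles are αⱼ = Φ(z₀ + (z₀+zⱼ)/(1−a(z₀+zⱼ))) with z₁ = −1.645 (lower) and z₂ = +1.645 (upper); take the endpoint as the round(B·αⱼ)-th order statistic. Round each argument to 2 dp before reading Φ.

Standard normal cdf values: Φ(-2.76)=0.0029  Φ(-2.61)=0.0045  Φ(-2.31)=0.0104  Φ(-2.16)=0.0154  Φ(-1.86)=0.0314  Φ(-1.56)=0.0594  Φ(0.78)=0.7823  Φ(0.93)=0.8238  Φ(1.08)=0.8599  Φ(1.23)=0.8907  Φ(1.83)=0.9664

(3.305, 5.046)

Lower: z₀ + z₁ = -0.235 + (-1.645) = -1.880; 1 − a(z₀+z₁) = 1 − (-0.050)(-1.880) = 0.9060; argument = -0.235 + (-1.880)/0.9060 = -2.3101 → -2.31.
α₁ = Φ(-2.31) = 0.0104; rank = round(1000 × 0.0104) = 10; θ*₍10₎ = 3.305.
Upper: z₀ + z₂ = 1.410; 1 − a(z₀+z₂) = 1.0705; argument = 1.0821 → 1.08; α₂ = 0.8599; rank = 860; θ*₍860₎ = 5.046.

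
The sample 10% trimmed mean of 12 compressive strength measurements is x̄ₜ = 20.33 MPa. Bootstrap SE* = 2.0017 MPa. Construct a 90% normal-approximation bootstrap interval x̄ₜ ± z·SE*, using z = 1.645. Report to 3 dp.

(17.037, 23.623)

Margin = 1.645 × 2.0017 = 3.2928
Interval: 20.33 ± 3.2928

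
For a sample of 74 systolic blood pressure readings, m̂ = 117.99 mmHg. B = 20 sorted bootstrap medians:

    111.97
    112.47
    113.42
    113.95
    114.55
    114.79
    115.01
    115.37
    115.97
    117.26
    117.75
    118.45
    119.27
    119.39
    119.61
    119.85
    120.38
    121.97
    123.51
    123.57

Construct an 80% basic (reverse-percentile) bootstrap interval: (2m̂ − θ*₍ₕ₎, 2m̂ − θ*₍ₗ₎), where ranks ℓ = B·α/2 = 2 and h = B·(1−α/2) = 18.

Percentile endpoints at ranks 2 and 18: θ*₍2₎ = 112.47, θ*₍18₎ = 121.97.
Basic interval reflects these around m̂:
  lower = 2 × 117.99 − 121.97 = 114.01
  upper = 2 × 117.99 − 112.47 = 123.51

(114.01, 123.51)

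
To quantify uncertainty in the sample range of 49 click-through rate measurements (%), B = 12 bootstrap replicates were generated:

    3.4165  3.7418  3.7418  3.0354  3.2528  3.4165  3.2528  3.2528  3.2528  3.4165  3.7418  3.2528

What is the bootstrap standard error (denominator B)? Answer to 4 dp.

Bootstrap SE is the standard deviation of the 12 replicate ranges.
Mean of replicates: (3.4165 + 3.7418 + 3.7418 + 3.0354 + 3.2528 + 3.4165 + 3.2528 + 3.2528 + 3.2528 + 3.4165 + 3.7418 + 3.2528) / 12 = 40.77430 / 12 = 3.39786
Sum of squared deviations: (+0.01864)² + (+0.34394)² + (+0.34394)² + (−0.36246)² + (−0.14506)² + (+0.01864)² + (−0.14506)² + (−0.14506)² + (−0.14506)² + (+0.01864)² + (+0.34394)² + (−0.14506)² = 0.59252
Variance = 0.59252 / 12 = 0.04938
SE* = √0.04938

SE* = 0.2222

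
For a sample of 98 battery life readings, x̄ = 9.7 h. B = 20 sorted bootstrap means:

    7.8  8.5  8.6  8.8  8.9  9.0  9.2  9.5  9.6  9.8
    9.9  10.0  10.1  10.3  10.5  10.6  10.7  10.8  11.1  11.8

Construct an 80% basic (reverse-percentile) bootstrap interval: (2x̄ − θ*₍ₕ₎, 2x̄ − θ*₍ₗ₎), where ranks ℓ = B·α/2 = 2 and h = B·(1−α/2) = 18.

(8.6, 10.9)

Percentile endpoints at ranks 2 and 18: θ*₍2₎ = 8.5, θ*₍18₎ = 10.8.
Basic interval reflects these around x̄:
  lower = 2 × 9.7 − 10.8 = 8.6
  upper = 2 × 9.7 − 8.5 = 10.9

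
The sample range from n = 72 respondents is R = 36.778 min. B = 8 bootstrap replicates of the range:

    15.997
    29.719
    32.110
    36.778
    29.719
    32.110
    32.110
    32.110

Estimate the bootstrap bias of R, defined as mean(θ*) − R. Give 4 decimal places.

bias = −6.6964

mean(θ*) = (15.997 + 29.719 + 32.110 + 36.778 + 29.719 + 32.110 + 32.110 + 32.110) / 8 = 30.08162
bias = 30.08162 − 36.778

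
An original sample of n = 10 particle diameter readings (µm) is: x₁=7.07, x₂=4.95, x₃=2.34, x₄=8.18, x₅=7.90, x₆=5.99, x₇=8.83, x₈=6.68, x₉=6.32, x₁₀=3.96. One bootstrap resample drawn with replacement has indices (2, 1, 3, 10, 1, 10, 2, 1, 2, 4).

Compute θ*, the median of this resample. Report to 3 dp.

Resample values: 4.95, 7.07, 2.34, 3.96, 7.07, 3.96, 4.95, 7.07, 4.95, 8.18.
Sorted: 2.34, 3.96, 3.96, 4.95, 4.95, 4.95, 7.07, 7.07, 7.07, 8.18
Median = average of the two middle values = 4.950

θ* = 4.950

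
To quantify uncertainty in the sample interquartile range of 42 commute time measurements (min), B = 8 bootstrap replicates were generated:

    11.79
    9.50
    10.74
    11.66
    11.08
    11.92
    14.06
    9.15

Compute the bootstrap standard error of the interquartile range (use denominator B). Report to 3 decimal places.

SE* = 1.439

Bootstrap SE is the standard deviation of the 8 replicate interquartile ranges.
Mean of replicates: (11.79 + 9.50 + 10.74 + 11.66 + 11.08 + 11.92 + 14.06 + 9.15) / 8 = 89.9000 / 8 = 11.2375
Sum of squared deviations: (+0.5525)² + (−1.7375)² + (−0.4975)² + (+0.4225)² + (−0.1575)² + (+0.6825)² + (+2.8225)² + (−2.0875)² = 16.5649
Variance = 16.5649 / 8 = 2.0706
SE* = √2.0706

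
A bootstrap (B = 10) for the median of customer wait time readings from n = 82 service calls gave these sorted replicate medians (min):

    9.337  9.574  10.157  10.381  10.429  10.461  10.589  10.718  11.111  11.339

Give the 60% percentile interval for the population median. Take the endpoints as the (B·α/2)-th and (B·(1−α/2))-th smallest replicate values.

(9.574, 10.718)

α = 0.40; lower rank = 10 × 0.200 = 2; upper rank = 10 × 0.800 = 8.
The 2nd smallest replicate is 9.574; the 8th is 10.718.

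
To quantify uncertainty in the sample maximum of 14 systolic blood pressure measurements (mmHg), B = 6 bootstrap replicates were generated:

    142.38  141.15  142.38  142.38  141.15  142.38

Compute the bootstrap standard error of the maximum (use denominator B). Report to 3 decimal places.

Bootstrap SE is the standard deviation of the 6 replicate maximums.
Mean of replicates: (142.38 + 141.15 + 142.38 + 142.38 + 141.15 + 142.38) / 6 = 851.8200 / 6 = 141.9700
Sum of squared deviations: (+0.4100)² + (−0.8200)² + (+0.4100)² + (+0.4100)² + (−0.8200)² + (+0.4100)² = 2.0172
Variance = 2.0172 / 6 = 0.3362
SE* = √0.3362

SE* = 0.580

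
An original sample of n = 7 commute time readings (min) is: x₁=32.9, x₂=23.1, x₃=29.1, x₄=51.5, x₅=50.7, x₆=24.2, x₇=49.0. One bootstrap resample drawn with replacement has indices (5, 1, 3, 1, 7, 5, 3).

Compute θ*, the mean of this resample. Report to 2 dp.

θ* = 39.20

Resample values: 50.7, 32.9, 29.1, 32.9, 49.0, 50.7, 29.1.
Mean = (50.7 + 32.9 + 29.1 + 32.9 + 49.0 + 50.7 + 29.1) / 7 = 274.40 / 7 = 39.20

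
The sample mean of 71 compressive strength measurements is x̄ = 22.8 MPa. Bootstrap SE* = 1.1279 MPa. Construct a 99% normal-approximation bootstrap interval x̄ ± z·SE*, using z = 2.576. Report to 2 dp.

Margin = 2.576 × 1.1279 = 2.905
Interval: 22.8 ± 2.905

(19.89, 25.71)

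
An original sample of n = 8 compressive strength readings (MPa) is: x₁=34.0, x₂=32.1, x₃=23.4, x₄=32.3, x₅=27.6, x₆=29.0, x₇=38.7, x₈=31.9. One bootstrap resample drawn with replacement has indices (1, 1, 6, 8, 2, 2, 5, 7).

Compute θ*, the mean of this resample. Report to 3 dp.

θ* = 32.425

Resample values: 34.0, 34.0, 29.0, 31.9, 32.1, 32.1, 27.6, 38.7.
Mean = (34.0 + 34.0 + 29.0 + 31.9 + 32.1 + 32.1 + 27.6 + 38.7) / 8 = 259.40 / 8 = 32.425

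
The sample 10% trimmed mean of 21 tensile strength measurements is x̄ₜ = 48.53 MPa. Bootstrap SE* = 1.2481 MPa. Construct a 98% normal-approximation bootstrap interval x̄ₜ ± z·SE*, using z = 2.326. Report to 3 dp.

Margin = 2.326 × 1.2481 = 2.9031
Interval: 48.53 ± 2.9031

(45.627, 51.433)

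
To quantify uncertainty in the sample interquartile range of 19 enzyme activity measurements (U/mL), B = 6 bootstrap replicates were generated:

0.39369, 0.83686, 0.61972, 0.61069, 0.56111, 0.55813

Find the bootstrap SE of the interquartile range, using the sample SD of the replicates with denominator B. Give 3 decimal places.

SE* = 0.131

Bootstrap SE is the standard deviation of the 6 replicate interquartile ranges.
Mean of replicates: (0.39369 + 0.83686 + 0.61972 + 0.61069 + 0.56111 + 0.55813) / 6 = 3.580200 / 6 = 0.596700
Sum of squared deviations: (−0.203010)² + (+0.240160)² + (+0.023020)² + (+0.013990)² + (−0.035590)² + (−0.038570)² = 0.102370
Variance = 0.102370 / 6 = 0.017062
SE* = √0.017062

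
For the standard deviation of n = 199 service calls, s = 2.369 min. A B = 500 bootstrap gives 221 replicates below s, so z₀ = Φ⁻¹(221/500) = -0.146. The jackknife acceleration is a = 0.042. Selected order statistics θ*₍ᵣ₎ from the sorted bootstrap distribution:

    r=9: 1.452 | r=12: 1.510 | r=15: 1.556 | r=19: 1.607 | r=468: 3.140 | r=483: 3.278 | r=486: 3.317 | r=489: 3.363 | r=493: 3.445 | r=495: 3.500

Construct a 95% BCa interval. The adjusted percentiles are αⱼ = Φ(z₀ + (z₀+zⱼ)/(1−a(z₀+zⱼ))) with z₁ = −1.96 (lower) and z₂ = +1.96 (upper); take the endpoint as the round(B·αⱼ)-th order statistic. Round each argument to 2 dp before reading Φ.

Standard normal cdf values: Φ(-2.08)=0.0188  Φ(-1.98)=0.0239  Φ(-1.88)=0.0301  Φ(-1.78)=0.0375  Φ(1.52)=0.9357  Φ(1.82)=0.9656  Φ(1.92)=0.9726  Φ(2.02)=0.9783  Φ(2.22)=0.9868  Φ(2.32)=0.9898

Lower: z₀ + z₁ = -0.146 + (-1.960) = -2.106; 1 − a(z₀+z₁) = 1 − (0.042)(-2.106) = 1.0885; argument = -0.146 + (-2.106)/1.0885 = -2.0809 → -2.08.
α₁ = Φ(-2.08) = 0.0188; rank = round(500 × 0.0188) = 9; θ*₍9₎ = 1.452.
Upper: z₀ + z₂ = 1.814; 1 − a(z₀+z₂) = 0.9238; argument = 1.8176 → 1.82; α₂ = 0.9656; rank = 483; θ*₍483₎ = 3.278.

(1.452, 3.278)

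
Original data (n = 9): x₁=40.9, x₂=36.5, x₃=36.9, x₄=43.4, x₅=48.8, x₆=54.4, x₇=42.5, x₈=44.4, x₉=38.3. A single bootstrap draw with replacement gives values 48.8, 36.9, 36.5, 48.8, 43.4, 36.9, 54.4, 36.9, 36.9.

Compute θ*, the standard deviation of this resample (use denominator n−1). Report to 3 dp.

Mean = 42.1667; sum of squared deviations = 382.2400
s² = 382.2400 / 8 = 47.7800
s = √47.7800 = 6.912

θ* = 6.912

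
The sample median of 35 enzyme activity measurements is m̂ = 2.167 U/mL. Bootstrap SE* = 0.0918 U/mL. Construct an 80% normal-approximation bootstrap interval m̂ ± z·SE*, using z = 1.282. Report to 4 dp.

Margin = 1.282 × 0.0918 = 0.11769
Interval: 2.167 ± 0.11769

(2.0493, 2.2847)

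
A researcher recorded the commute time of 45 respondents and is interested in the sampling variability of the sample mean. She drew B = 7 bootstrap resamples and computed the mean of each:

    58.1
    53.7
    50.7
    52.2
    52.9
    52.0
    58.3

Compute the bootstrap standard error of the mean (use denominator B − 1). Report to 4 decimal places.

SE* = 3.0202

Bootstrap SE is the standard deviation of the 7 replicate means.
Mean of replicates: (58.1 + 53.7 + 50.7 + 52.2 + 52.9 + 52.0 + 58.3) / 7 = 377.90000 / 7 = 53.98571
Sum of squared deviations: (+4.11429)² + (−0.28571)² + (−3.28571)² + (−1.78571)² + (−1.08571)² + (−1.98571)² + (+4.31429)² = 54.72857
Variance = 54.72857 / 6 = 9.12143
SE* = √9.12143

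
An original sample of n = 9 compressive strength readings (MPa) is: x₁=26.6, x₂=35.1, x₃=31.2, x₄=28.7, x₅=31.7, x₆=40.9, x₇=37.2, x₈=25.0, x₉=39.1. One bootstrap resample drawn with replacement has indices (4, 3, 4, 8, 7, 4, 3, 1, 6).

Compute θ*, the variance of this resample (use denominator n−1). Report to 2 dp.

Resample values: 28.7, 31.2, 28.7, 25.0, 37.2, 28.7, 31.2, 26.6, 40.9.
Mean = 30.9111; sum of squared deviations = 207.6889
s² = 207.6889 / 8 = 25.9611

θ* = 25.96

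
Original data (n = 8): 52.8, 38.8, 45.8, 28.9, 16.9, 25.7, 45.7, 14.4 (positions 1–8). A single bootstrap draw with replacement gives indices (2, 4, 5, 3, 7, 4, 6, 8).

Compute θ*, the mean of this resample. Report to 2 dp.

Resample values: 38.8, 28.9, 16.9, 45.8, 45.7, 28.9, 25.7, 14.4.
Mean = (38.8 + 28.9 + 16.9 + 45.8 + 45.7 + 28.9 + 25.7 + 14.4) / 8 = 245.10 / 8 = 30.64

θ* = 30.64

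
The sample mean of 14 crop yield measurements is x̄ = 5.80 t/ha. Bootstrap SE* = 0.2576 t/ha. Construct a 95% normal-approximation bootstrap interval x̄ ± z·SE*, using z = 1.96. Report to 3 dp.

Margin = 1.96 × 0.2576 = 0.5049
Interval: 5.80 ± 0.5049

(5.295, 6.305)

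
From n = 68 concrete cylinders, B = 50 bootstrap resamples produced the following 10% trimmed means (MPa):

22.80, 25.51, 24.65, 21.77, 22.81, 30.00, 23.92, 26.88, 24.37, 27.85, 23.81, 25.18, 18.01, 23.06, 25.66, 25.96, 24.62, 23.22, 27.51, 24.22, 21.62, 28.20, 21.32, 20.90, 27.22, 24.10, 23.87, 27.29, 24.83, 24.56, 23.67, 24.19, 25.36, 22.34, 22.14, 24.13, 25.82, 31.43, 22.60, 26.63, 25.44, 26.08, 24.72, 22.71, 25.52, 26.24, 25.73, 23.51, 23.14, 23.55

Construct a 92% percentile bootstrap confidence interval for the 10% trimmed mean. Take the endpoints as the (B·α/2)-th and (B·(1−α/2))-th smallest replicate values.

Sorted replicates: 18.01, 20.90, 21.32, 21.62, 21.77, 22.14, 22.34, 22.60, 22.71, 22.80, 22.81, 23.06, 23.14, 23.22, 23.51, 23.55, 23.67, 23.81, 23.87, 23.92, 24.10, 24.13, 24.19, 24.22, 24.37, 24.56, 24.62, 24.65, 24.72, 24.83, 25.18, 25.36, 25.44, 25.51, 25.52, 25.66, 25.73, 25.82, 25.96, 26.08, 26.24, 26.63, 26.88, 27.22, 27.29, 27.51, 27.85, 28.20, 30.00, 31.43
α = 0.08; lower rank = 50 × 0.040 = 2; upper rank = 50 × 0.960 = 48.
The 2nd smallest replicate is 20.90; the 48th is 28.20.

(20.90, 28.20)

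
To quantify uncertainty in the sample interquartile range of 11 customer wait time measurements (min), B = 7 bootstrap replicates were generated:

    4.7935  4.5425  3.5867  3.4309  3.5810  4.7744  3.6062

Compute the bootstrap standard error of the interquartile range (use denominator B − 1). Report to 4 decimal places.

SE* = 0.6238

Bootstrap SE is the standard deviation of the 7 replicate interquartile ranges.
Mean of replicates: (4.7935 + 4.5425 + 3.5867 + 3.4309 + 3.5810 + 4.7744 + 3.6062) / 7 = 28.31520 / 7 = 4.04503
Sum of squared deviations: (+0.74847)² + (+0.49747)² + (−0.45833)² + (−0.61413)² + (−0.46403)² + (+0.72937)² + (−0.43883)² = 2.33478
Variance = 2.33478 / 6 = 0.38913
SE* = √0.38913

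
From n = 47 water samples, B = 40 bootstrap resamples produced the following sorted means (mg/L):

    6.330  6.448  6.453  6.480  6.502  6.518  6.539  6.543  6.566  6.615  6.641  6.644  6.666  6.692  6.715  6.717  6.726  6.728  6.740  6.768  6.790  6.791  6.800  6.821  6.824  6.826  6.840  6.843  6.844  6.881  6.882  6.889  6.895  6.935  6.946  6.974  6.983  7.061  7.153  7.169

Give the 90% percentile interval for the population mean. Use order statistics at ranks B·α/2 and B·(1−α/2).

α = 0.10; lower rank = 40 × 0.050 = 2; upper rank = 40 × 0.950 = 38.
The 2nd smallest replicate is 6.448; the 38th is 7.061.

(6.448, 7.061)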